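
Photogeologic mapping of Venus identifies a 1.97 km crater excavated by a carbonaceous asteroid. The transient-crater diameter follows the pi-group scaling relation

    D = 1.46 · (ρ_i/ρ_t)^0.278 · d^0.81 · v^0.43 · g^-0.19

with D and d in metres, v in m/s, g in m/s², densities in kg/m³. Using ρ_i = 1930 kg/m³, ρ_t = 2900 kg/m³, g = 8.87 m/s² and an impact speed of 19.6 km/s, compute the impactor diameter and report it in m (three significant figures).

Rearranging for d: d = [D / (1.46 · (1930/2900)^0.278 · 19600^0.43 · 8.87^-0.19)]^(1/0.81).
D = 1970 m.
(1930/2900)^0.278 = 0.8930
19600^0.43 = 70.09
8.87^-0.19 = 0.6605
Denominator = 1.46 × 0.8930 × 70.09 × 0.6605 = 60.36
D / 60.36 = 1970 / 60.36 = 32.64
d = 32.64^(1/0.81) = 32.64^1.2346 = 73.94 m

d ≈ 73.9 m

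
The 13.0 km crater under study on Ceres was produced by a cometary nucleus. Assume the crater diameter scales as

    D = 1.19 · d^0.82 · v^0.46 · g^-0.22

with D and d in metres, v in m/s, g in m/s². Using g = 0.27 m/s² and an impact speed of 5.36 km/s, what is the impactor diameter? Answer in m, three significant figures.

d ≈ 479 m

Rearranging for d: d = [D / (1.19 · 5360^0.46 · 0.27^-0.22)]^(1/0.82).
D = 13000 m.
5360^0.46 = 51.93
0.27^-0.22 = 1.334
Denominator = 1.19 × 51.93 × 1.334 = 82.44
D / 82.44 = 13000 / 82.44 = 157.7
d = 157.7^(1/0.82) = 157.7^1.2195 = 478.9 m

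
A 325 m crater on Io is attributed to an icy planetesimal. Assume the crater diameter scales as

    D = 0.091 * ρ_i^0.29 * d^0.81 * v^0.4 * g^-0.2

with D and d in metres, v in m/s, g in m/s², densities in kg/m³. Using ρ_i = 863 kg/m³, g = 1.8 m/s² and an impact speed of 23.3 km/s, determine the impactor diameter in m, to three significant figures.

d ≈ 17.4 m

Rearranging for d: d = [D / (0.091 · 863^0.29 · 23300^0.4 · 1.8^-0.2)]^(1/0.81).
863^0.29 = 7.103
23300^0.4 = 55.84
1.8^-0.2 = 0.8891
Denominator = 0.091 × 7.103 × 55.84 × 0.8891 = 32.09
D / 32.09 = 325 / 32.09 = 10.13
d = 10.13^(1/0.81) = 10.13^1.2346 = 17.44 m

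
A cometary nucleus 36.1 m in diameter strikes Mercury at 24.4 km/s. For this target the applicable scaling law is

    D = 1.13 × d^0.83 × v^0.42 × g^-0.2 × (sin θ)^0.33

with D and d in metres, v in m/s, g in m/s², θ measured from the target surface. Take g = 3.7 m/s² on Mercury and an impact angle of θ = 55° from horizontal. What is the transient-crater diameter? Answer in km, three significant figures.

D ≈ 1.11 km

In SI units: v = 24400 m/s.
d^0.83 = 36.1^0.83 = 19.62
v^0.42 = 24400^0.42 = 69.62
g^-0.2 = 3.7^-0.2 = 0.7698
(sin 55°)^0.33 = 0.8192^0.33 = 0.9363
D = 1.13 × 19.62 × 69.62 × 0.7698 × 0.9363 = 1113 m
   = 1.113 km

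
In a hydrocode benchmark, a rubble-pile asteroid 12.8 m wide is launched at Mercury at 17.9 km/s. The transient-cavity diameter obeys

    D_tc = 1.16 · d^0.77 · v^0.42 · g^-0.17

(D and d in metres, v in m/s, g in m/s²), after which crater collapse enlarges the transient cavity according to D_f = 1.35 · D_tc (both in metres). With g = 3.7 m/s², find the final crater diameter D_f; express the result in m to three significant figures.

D_f ≈ 546 m

v = 17900 m/s.
d^0.77 = 12.8^0.77 = 7.121
v^0.42 = 17900^0.42 = 61.12
g^-0.17 = 3.7^-0.17 = 0.8006
D_tc = 1.16 × 7.121 × 61.12 × 0.8006 = 404.2 m
D_f = 1.35 × 404.2 = 545.7 m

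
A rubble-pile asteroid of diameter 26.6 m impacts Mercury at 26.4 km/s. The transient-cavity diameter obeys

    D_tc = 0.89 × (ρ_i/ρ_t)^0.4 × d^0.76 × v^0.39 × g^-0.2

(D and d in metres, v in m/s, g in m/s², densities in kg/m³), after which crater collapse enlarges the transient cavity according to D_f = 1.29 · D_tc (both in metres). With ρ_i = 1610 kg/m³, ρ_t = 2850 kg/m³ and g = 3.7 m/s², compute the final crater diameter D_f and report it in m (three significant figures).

D_f ≈ 451 m

v = 26400 m/s.
(ρ_i/ρ_t)^0.4 = (1610/2850)^0.4 = 0.7958
d^0.76 = 26.6^0.76 = 12.10
v^0.39 = 26400^0.39 = 53.02
g^-0.2 = 3.7^-0.2 = 0.7698
D_tc = 0.89 × 0.7958 × 12.10 × 53.02 × 0.7698 = 349.8 m
D_f = 1.29 × 349.8 = 451.2 m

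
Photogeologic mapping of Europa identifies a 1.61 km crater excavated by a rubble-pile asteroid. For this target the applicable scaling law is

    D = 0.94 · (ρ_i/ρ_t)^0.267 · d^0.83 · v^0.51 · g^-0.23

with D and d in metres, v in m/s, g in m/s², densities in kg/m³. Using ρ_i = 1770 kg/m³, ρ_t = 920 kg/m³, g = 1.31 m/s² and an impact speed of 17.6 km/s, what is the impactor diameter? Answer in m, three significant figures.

Rearranging for d: d = [D / (0.94 · (1770/920)^0.267 · 17600^0.51 · 1.31^-0.23)]^(1/0.83).
D = 1610 m.
(1770/920)^0.267 = 1.191
17600^0.51 = 146.3
1.31^-0.23 = 0.9398
Denominator = 0.94 × 1.191 × 146.3 × 0.9398 = 153.9
D / 153.9 = 1610 / 153.9 = 10.46
d = 10.46^(1/0.83) = 10.46^1.2048 = 16.92 m

d ≈ 16.9 m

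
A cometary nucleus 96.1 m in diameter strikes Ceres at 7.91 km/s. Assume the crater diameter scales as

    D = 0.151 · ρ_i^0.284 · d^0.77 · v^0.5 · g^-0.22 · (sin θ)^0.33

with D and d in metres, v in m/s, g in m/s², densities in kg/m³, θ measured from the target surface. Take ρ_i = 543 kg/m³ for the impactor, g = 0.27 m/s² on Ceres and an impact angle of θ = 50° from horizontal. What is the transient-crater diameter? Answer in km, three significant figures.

D ≈ 3.30 km

In SI units: v = 7910 m/s.
ρ_i^0.284 = 543^0.284 = 5.980
d^0.77 = 96.1^0.77 = 33.63
v^0.5 = 7910^0.5 = 88.94
g^-0.22 = 0.27^-0.22 = 1.334
(sin 50°)^0.33 = 0.7660^0.33 = 0.9158
D = 0.151 × 5.980 × 33.63 × 88.94 × 1.334 × 0.9158 = 3300 m
   = 3.300 km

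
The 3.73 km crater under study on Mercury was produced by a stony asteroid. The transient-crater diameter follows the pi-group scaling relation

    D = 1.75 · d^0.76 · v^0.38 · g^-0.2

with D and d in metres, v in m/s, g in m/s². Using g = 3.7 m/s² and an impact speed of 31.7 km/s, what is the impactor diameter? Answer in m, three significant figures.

d ≈ 190 m

Rearranging for d: d = [D / (1.75 · 31700^0.38 · 3.7^-0.2)]^(1/0.76).
D = 3730 m.
31700^0.38 = 51.33
3.7^-0.2 = 0.7698
Denominator = 1.75 × 51.33 × 0.7698 = 69.15
D / 69.15 = 3730 / 69.15 = 53.94
d = 53.94^(1/0.76) = 53.94^1.3158 = 190.0 m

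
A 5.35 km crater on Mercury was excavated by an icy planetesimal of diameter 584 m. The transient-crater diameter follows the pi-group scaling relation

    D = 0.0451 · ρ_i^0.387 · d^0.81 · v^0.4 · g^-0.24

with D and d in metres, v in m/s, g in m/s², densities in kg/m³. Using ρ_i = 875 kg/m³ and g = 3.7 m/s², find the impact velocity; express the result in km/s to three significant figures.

Rearranging for v: v = [D / (0.0451 · 875^0.387 · 584^0.81 · 3.7^-0.24)]^(1/0.4).
D = 5350 m.
875^0.387 = 13.76
584^0.81 = 174.1
3.7^-0.24 = 0.7305
Denominator = 0.0451 × 13.76 × 174.1 × 0.7305 = 78.92
D / 78.92 = 5350 / 78.92 = 67.79
v = 67.79^(1/0.4) = 67.79^2.5 = 37837 m/s

v ≈ 37.8 km/s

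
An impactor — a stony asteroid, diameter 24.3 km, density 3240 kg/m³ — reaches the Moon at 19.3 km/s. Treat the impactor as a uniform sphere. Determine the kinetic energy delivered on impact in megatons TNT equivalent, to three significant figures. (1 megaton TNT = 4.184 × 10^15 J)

d = 24300 m; v = 19300 m/s.
Mass m = (π/6) ρ d³ = (π/6) × 3240 × (24300)³ = 2.434 × 10^16 kg
E = ½ m v² = 0.5 × 2.434 × 10^16 × (19300)² = 4.533 × 10^24 J
   = 4.533 × 10^24 / 4.184×10^15 = 1.083 × 10^9 Mt

E ≈ 1.08 × 10^9 Mt TNT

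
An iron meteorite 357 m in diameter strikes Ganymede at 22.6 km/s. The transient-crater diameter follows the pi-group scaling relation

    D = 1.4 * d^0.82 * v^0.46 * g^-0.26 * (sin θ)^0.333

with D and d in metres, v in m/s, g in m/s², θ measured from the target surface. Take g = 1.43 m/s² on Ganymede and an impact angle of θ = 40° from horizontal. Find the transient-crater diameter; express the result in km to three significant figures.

In SI units: v = 22600 m/s.
d^0.82 = 357^0.82 = 123.9
v^0.46 = 22600^0.46 = 100.7
g^-0.26 = 1.43^-0.26 = 0.9112
(sin 40°)^0.333 = 0.6428^0.333 = 0.8632
D = 1.4 × 123.9 × 100.7 × 0.9112 × 0.8632 = 13739 m
   = 13.74 km

D ≈ 13.7 km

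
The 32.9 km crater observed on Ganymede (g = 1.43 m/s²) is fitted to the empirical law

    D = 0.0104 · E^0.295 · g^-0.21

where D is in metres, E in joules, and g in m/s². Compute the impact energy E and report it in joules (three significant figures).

E ≈ 1.40 × 10^22 J

Rearranging: E = [D / (0.0104 · g^-0.21)]^(1/0.295).
D = 32900 m.
g^-0.21 = 1.43^-0.21 = 0.9276
D / (0.0104 × 0.9276) = 32900 / (9.647 × 10^-3) = 3.410 × 10^6
E = (3.410 × 10^6)^3.3898 = 1.396 × 10^22 J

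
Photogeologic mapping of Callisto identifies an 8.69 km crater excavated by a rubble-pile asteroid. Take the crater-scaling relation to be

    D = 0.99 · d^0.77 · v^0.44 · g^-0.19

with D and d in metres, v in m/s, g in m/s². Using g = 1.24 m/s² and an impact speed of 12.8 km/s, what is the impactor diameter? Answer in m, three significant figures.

Rearranging for d: d = [D / (0.99 · 12800^0.44 · 1.24^-0.19)]^(1/0.77).
D = 8690 m.
12800^0.44 = 64.15
1.24^-0.19 = 0.9600
Denominator = 0.99 × 64.15 × 0.9600 = 60.97
D / 60.97 = 8690 / 60.97 = 142.5
d = 142.5^(1/0.77) = 142.5^1.2987 = 626.8 m

d ≈ 627 m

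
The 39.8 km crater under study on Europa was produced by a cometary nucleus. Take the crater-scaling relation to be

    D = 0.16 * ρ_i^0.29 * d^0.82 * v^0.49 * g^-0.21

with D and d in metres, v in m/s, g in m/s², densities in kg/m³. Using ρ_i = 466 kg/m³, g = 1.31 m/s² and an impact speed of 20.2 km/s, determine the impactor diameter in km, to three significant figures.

d ≈ 1.24 km

Rearranging for d: d = [D / (0.16 · 466^0.29 · 20200^0.49 · 1.31^-0.21)]^(1/0.82).
D = 39800 m.
466^0.29 = 5.941
20200^0.49 = 128.7
1.31^-0.21 = 0.9449
Denominator = 0.16 × 5.941 × 128.7 × 0.9449 = 115.6
D / 115.6 = 39800 / 115.6 = 344.3
d = 344.3^(1/0.82) = 344.3^1.2195 = 1241 m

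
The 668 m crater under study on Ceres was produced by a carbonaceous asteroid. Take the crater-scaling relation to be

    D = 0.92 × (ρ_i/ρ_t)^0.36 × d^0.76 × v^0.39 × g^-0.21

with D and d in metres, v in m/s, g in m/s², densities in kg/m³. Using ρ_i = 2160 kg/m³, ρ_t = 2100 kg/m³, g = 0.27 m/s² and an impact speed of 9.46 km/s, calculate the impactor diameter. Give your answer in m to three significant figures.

Rearranging for d: d = [D / (0.92 · (2160/2100)^0.36 · 9460^0.39 · 0.27^-0.21)]^(1/0.76).
(2160/2100)^0.36 = 1.010
9460^0.39 = 35.53
0.27^-0.21 = 1.316
Denominator = 0.92 × 1.010 × 35.53 × 1.316 = 43.45
D / 43.45 = 668 / 43.45 = 15.37
d = 15.37^(1/0.76) = 15.37^1.3158 = 36.43 m

d ≈ 36.4 m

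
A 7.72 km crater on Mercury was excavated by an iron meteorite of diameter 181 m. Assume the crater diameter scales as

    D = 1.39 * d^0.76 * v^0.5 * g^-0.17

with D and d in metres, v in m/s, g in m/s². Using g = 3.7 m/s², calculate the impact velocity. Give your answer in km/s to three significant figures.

v ≈ 17.8 km/s

Rearranging for v: v = [D / (1.39 · 181^0.76 · 3.7^-0.17)]^(1/0.5).
D = 7720 m.
181^0.76 = 51.98
3.7^-0.17 = 0.8006
Denominator = 1.39 × 51.98 × 0.8006 = 57.85
D / 57.85 = 7720 / 57.85 = 133.4
v = 133.4^(1/0.5) = 133.4^2 = 17796 m/s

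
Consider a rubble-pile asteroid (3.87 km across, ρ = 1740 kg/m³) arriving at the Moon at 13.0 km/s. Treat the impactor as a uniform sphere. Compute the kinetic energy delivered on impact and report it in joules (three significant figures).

d = 3870 m; v = 13000 m/s.
Mass m = (π/6) ρ d³ = (π/6) × 1740 × (3870)³ = 5.281 × 10^13 kg
E = ½ m v² = 0.5 × 5.281 × 10^13 × (13000)² = 4.462 × 10^21 J

E ≈ 4.46 × 10^21 J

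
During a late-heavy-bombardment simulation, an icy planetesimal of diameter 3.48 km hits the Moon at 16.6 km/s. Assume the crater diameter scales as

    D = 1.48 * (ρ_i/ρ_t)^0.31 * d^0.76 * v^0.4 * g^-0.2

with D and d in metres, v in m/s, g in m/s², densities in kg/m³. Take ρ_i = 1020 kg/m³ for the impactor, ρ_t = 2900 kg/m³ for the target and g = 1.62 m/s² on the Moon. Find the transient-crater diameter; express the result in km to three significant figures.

D ≈ 23.3 km

In SI units: d = 3480 m, v = 16600 m/s.
(ρ_i/ρ_t)^0.31 = (1020/2900)^0.31 = 0.7233
d^0.76 = 3480^0.76 = 491.6
v^0.4 = 16600^0.4 = 48.76
g^-0.2 = 1.62^-0.2 = 0.9080
D = 1.48 × 0.7233 × 491.6 × 48.76 × 0.9080 = 23299 m
   = 23.30 km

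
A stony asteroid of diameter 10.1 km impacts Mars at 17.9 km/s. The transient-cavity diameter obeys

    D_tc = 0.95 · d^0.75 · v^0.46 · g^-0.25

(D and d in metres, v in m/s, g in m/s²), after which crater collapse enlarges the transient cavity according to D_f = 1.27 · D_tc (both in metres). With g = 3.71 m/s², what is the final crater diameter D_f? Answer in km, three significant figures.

D_f ≈ 79.2 km

In SI: d = 10100 m, v = 17900 m/s.
d^0.75 = 10100^0.75 = 1007
v^0.46 = 17900^0.46 = 90.43
g^-0.25 = 3.71^-0.25 = 0.7205
D_tc = 0.95 × 1007 × 90.43 × 0.7205 = 62330 m
D_f = 1.27 × 62330 = 79159 m
     = 79.16 km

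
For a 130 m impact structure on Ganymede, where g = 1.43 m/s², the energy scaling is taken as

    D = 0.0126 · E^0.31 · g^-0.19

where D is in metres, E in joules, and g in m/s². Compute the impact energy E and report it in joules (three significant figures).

Rearranging: E = [D / (0.0126 · g^-0.19)]^(1/0.31).
g^-0.19 = 1.43^-0.19 = 0.9343
D / (0.0126 × 0.9343) = 130 / (0.01177) = 1.105 × 10^4
E = (1.105 × 10^4)^3.2258 = 1.104 × 10^13 J

E ≈ 1.10 × 10^13 J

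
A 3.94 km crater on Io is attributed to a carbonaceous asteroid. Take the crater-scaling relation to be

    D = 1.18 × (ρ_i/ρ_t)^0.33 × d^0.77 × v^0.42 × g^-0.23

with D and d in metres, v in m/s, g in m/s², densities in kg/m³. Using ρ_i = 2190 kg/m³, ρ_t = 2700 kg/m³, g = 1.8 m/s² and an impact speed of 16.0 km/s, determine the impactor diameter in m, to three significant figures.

Rearranging for d: d = [D / (1.18 · (2190/2700)^0.33 · 16000^0.42 · 1.8^-0.23)]^(1/0.77).
D = 3940 m.
(2190/2700)^0.33 = 0.9332
16000^0.42 = 58.31
1.8^-0.23 = 0.8735
Denominator = 1.18 × 0.9332 × 58.31 × 0.8735 = 56.09
D / 56.09 = 3940 / 56.09 = 70.24
d = 70.24^(1/0.77) = 70.24^1.2987 = 250.1 m

d ≈ 250 m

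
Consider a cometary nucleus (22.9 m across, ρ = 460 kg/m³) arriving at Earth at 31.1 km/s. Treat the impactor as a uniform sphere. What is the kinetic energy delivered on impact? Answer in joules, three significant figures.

E ≈ 1.40 × 10^15 J

v = 31100 m/s.
Mass m = (π/6) ρ d³ = (π/6) × 460 × (22.9)³ = 2.892 × 10^6 kg
E = ½ m v² = 0.5 × 2.892 × 10^6 × (31100)² = 1.399 × 10^15 J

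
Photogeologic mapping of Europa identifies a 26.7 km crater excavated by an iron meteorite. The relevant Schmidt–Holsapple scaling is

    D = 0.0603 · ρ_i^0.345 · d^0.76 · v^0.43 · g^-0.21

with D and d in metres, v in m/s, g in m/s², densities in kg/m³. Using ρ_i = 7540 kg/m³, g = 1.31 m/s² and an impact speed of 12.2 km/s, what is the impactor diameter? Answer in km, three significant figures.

d ≈ 2.45 km

Rearranging for d: d = [D / (0.0603 · 7540^0.345 · 12200^0.43 · 1.31^-0.21)]^(1/0.76).
D = 26700 m.
7540^0.345 = 21.76
12200^0.43 = 57.17
1.31^-0.21 = 0.9449
Denominator = 0.0603 × 21.76 × 57.17 × 0.9449 = 70.88
D / 70.88 = 26700 / 70.88 = 376.7
d = 376.7^(1/0.76) = 376.7^1.3158 = 2452 m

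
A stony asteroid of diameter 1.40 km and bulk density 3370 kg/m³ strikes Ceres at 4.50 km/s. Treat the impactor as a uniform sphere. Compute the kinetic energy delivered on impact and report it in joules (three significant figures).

E ≈ 4.90 × 10^19 J

d = 1400 m; v = 4500 m/s.
Mass m = (π/6) ρ d³ = (π/6) × 3370 × (1400)³ = 4.842 × 10^12 kg
E = ½ m v² = 0.5 × 4.842 × 10^12 × (4500)² = 4.903 × 10^19 J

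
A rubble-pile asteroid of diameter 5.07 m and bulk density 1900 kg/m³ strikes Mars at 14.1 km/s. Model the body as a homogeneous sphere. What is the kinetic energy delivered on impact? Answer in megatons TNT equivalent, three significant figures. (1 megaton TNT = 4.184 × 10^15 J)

E ≈ 3.08 × 10^-3 Mt TNT

v = 14100 m/s.
Mass m = (π/6) ρ d³ = (π/6) × 1900 × (5.07)³ = 1.297 × 10^5 kg
E = ½ m v² = 0.5 × 1.297 × 10^5 × (14100)² = 1.289 × 10^13 J
   = 1.289 × 10^13 / 4.184×10^15 = 3.081 × 10^-3 Mt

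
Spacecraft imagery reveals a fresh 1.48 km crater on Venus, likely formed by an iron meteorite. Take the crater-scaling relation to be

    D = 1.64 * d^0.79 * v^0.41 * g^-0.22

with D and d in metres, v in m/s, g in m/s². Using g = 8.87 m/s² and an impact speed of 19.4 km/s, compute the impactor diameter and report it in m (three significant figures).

Rearranging for d: d = [D / (1.64 · 19400^0.41 · 8.87^-0.22)]^(1/0.79).
D = 1480 m.
19400^0.41 = 57.28
8.87^-0.22 = 0.6187
Denominator = 1.64 × 57.28 × 0.6187 = 58.12
D / 58.12 = 1480 / 58.12 = 25.46
d = 25.46^(1/0.79) = 25.46^1.2658 = 60.19 m

d ≈ 60.2 m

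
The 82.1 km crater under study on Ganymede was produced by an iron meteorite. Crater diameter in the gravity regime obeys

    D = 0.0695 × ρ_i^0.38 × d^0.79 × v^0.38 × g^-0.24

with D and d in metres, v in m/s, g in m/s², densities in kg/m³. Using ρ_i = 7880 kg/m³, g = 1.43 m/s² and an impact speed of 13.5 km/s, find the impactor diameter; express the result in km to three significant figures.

Rearranging for d: d = [D / (0.0695 · 7880^0.38 · 13500^0.38 · 1.43^-0.24)]^(1/0.79).
D = 82100 m.
7880^0.38 = 30.25
13500^0.38 = 37.11
1.43^-0.24 = 0.9177
Denominator = 0.0695 × 30.25 × 37.11 × 0.9177 = 71.60
D / 71.60 = 82100 / 71.60 = 1147
d = 1147^(1/0.79) = 1147^1.2658 = 7461 m

d ≈ 7.46 km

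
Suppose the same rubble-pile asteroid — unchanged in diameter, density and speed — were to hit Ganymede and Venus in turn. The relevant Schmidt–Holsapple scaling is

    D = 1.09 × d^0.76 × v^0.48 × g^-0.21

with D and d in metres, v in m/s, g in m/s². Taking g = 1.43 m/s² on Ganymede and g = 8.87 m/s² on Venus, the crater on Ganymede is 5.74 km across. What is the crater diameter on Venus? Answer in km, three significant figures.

All impactor-dependent factors cancel in the ratio, leaving D_Venus/D_Ganymede = (g_Venus/g_Ganymede)^-0.21.
(8.87/1.43)^-0.21 = 6.203^-0.21 = 0.6816
D_Venus = 0.6816 × 5.74 km = 3.91 km

D ≈ 3.91 km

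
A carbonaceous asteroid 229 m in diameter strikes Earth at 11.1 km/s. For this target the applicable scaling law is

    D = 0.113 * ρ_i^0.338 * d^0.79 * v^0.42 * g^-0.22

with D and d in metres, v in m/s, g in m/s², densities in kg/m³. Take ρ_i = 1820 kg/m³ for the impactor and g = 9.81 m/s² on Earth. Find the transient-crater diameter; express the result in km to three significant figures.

D ≈ 3.16 km

In SI units: v = 11100 m/s.
ρ_i^0.338 = 1820^0.338 = 12.64
d^0.79 = 229^0.79 = 73.16
v^0.42 = 11100^0.42 = 50.01
g^-0.22 = 9.81^-0.22 = 0.6051
D = 0.113 × 12.64 × 73.16 × 50.01 × 0.6051 = 3162 m
   = 3.162 km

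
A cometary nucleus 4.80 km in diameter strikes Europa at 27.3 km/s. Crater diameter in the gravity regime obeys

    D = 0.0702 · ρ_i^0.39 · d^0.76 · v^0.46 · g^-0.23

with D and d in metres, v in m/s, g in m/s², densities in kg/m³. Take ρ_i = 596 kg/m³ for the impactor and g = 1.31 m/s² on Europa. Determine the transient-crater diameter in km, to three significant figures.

In SI units: d = 4800 m, v = 27300 m/s.
ρ_i^0.39 = 596^0.39 = 12.09
d^0.76 = 4800^0.76 = 627.7
v^0.46 = 27300^0.46 = 109.8
g^-0.23 = 1.31^-0.23 = 0.9398
D = 0.0702 × 12.09 × 627.7 × 109.8 × 0.9398 = 54973 m
   = 54.97 km

D ≈ 55.0 km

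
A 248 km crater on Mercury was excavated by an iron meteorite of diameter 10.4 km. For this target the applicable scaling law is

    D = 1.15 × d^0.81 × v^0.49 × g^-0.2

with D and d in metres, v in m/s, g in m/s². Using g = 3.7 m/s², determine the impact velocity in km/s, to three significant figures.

Rearranging for v: v = [D / (1.15 · 10400^0.81 · 3.7^-0.2)]^(1/0.49).
D = 248000 m.
10400^0.81 = 1794
3.7^-0.2 = 0.7698
Denominator = 1.15 × 1794 × 0.7698 = 1588
D / 1588 = 248000 / 1588 = 156.2
v = 156.2^(1/0.49) = 156.2^2.0408 = 29982 m/s

v ≈ 30.0 km/s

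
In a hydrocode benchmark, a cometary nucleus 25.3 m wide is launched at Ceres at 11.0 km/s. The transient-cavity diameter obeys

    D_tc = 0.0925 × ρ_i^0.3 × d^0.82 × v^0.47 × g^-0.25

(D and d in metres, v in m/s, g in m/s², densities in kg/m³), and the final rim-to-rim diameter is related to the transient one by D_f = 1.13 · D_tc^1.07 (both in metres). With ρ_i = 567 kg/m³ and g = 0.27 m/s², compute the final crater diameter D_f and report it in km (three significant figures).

v = 11000 m/s.
ρ_i^0.3 = 567^0.3 = 6.700
d^0.82 = 25.3^0.82 = 14.14
v^0.47 = 11000^0.47 = 79.33
g^-0.25 = 0.27^-0.25 = 1.387
D_tc = 0.0925 × 6.700 × 14.14 × 79.33 × 1.387 = 964.2 m
D_f = 1.13 × (964.2)^1.07 = 1763 m
     = 1.763 km

D_f ≈ 1.76 km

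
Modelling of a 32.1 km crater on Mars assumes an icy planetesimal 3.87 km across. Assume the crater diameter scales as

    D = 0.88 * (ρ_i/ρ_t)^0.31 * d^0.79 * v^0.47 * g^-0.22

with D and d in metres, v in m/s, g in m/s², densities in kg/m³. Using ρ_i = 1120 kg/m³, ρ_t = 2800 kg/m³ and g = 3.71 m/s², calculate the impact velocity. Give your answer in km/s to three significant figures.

v ≈ 16.0 km/s

Rearranging for v: v = [D / (0.88 · (1120/2800)^0.31 · 3870^0.79 · 3.71^-0.22)]^(1/0.47).
D = 32100 m.
(1120/2800)^0.31 = 0.7527
3870^0.79 = 682.8
3.71^-0.22 = 0.7494
Denominator = 0.88 × 0.7527 × 682.8 × 0.7494 = 338.9
D / 338.9 = 32100 / 338.9 = 94.72
v = 94.72^(1/0.47) = 94.72^2.1277 = 16043 m/s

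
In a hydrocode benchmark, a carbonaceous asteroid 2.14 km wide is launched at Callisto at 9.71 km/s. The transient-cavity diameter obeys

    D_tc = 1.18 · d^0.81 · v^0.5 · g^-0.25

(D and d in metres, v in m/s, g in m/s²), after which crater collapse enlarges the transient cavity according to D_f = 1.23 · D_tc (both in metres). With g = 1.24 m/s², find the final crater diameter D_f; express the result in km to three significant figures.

D_f ≈ 67.6 km

In SI: d = 2140 m, v = 9710 m/s.
d^0.81 = 2140^0.81 = 498.5
v^0.5 = 9710^0.5 = 98.54
g^-0.25 = 1.24^-0.25 = 0.9476
D_tc = 1.18 × 498.5 × 98.54 × 0.9476 = 54930 m
D_f = 1.23 × 54930 = 67564 m
     = 67.56 km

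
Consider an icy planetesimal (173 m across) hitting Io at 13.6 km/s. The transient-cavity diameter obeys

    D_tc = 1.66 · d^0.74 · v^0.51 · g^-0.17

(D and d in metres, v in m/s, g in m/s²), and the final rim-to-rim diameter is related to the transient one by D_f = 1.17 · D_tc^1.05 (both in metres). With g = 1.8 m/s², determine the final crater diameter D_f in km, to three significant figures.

v = 13600 m/s.
d^0.74 = 173^0.74 = 45.31
v^0.51 = 13600^0.51 = 128.3
g^-0.17 = 1.8^-0.17 = 0.9049
D_tc = 1.66 × 45.31 × 128.3 × 0.9049 = 8732 m
D_f = 1.17 × (8732)^1.05 = 16083 m
     = 16.08 km

D_f ≈ 16.1 km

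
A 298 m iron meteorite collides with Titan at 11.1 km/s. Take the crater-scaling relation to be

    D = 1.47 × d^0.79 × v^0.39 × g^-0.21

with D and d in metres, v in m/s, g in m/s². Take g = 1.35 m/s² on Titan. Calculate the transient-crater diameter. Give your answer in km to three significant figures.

D ≈ 4.70 km

In SI units: v = 11100 m/s.
d^0.79 = 298^0.79 = 90.08
v^0.39 = 11100^0.39 = 37.82
g^-0.21 = 1.35^-0.21 = 0.9389
D = 1.47 × 90.08 × 37.82 × 0.9389 = 4702 m
   = 4.702 km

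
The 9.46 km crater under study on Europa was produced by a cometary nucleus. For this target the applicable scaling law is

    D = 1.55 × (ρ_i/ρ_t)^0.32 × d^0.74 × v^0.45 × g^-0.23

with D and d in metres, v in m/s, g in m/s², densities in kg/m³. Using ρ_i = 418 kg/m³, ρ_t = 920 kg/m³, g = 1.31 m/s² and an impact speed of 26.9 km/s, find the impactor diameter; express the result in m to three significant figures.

d ≈ 404 m

Rearranging for d: d = [D / (1.55 · (418/920)^0.32 · 26900^0.45 · 1.31^-0.23)]^(1/0.74).
D = 9460 m.
(418/920)^0.32 = 0.7769
26900^0.45 = 98.49
1.31^-0.23 = 0.9398
Denominator = 1.55 × 0.7769 × 98.49 × 0.9398 = 111.5
D / 111.5 = 9460 / 111.5 = 84.84
d = 84.84^(1/0.74) = 84.84^1.3514 = 403.9 m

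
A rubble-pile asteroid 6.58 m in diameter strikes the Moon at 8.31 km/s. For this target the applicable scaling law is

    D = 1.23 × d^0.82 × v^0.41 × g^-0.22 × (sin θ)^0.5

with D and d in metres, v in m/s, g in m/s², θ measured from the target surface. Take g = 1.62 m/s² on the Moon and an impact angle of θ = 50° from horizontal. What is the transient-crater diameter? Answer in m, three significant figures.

In SI units: v = 8310 m/s.
d^0.82 = 6.58^0.82 = 4.688
v^0.41 = 8310^0.41 = 40.46
g^-0.22 = 1.62^-0.22 = 0.8993
(sin 50°)^0.5 = 0.7660^0.5 = 0.8752
D = 1.23 × 4.688 × 40.46 × 0.8993 × 0.8752 = 183.6 m

D ≈ 184 m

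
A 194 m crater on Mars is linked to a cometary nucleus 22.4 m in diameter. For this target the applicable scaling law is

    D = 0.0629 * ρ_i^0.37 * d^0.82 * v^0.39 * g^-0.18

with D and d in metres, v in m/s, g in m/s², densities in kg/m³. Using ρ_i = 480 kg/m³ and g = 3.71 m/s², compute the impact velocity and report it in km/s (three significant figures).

Rearranging for v: v = [D / (0.0629 · 480^0.37 · 22.4^0.82 · 3.71^-0.18)]^(1/0.39).
480^0.37 = 9.819
22.4^0.82 = 12.80
3.71^-0.18 = 0.7898
Denominator = 0.0629 × 9.819 × 12.80 × 0.7898 = 6.244
D / 6.244 = 194 / 6.244 = 31.07
v = 31.07^(1/0.39) = 31.07^2.5641 = 6707 m/s

v ≈ 6.71 km/s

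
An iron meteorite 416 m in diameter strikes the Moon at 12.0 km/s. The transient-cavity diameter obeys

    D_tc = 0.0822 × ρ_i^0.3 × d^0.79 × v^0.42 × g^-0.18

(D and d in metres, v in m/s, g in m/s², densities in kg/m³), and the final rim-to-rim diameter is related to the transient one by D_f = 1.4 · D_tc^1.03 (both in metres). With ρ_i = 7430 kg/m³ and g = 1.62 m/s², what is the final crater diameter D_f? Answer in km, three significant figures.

D_f ≈ 12.1 km

v = 12000 m/s.
ρ_i^0.3 = 7430^0.3 = 14.50
d^0.79 = 416^0.79 = 117.2
v^0.42 = 12000^0.42 = 51.67
g^-0.18 = 1.62^-0.18 = 0.9168
D_tc = 0.0822 × 14.50 × 117.2 × 51.67 × 0.9168 = 6617 m
D_f = 1.4 × (6617)^1.03 = 12062 m
     = 12.06 km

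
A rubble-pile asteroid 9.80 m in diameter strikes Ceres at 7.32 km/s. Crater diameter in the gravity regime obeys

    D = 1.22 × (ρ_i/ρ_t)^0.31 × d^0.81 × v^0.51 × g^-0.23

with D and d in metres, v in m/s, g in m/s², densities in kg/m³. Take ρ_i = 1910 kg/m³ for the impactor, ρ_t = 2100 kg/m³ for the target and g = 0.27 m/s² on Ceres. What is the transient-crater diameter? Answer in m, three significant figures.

D ≈ 951 m

In SI units: v = 7320 m/s.
(ρ_i/ρ_t)^0.31 = (1910/2100)^0.31 = 0.9710
d^0.81 = 9.8^0.81 = 6.352
v^0.51 = 7320^0.51 = 93.52
g^-0.23 = 0.27^-0.23 = 1.351
D = 1.22 × 0.9710 × 6.352 × 93.52 × 1.351 = 950.7 m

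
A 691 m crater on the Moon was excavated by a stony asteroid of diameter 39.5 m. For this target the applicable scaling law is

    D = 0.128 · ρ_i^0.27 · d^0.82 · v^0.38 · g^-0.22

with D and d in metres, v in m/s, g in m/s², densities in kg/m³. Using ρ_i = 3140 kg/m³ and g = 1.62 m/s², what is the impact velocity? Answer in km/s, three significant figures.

v ≈ 10.3 km/s

Rearranging for v: v = [D / (0.128 · 3140^0.27 · 39.5^0.82 · 1.62^-0.22)]^(1/0.38).
3140^0.27 = 8.794
39.5^0.82 = 20.38
1.62^-0.22 = 0.8993
Denominator = 0.128 × 8.794 × 20.38 × 0.8993 = 20.63
D / 20.63 = 691 / 20.63 = 33.49
v = 33.49^(1/0.38) = 33.49^2.6316 = 10303 m/s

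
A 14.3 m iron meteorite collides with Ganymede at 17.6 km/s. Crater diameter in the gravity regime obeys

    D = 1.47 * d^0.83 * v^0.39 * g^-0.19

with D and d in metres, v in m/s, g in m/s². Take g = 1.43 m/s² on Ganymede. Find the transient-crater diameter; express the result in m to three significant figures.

D ≈ 566 m

In SI units: v = 17600 m/s.
d^0.83 = 14.3^0.83 = 9.098
v^0.39 = 17600^0.39 = 45.26
g^-0.19 = 1.43^-0.19 = 0.9343
D = 1.47 × 9.098 × 45.26 × 0.9343 = 565.5 m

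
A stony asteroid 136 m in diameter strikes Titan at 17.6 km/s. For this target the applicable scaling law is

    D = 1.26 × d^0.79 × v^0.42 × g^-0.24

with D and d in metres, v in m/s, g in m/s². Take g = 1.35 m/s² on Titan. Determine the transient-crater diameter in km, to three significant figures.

D ≈ 3.45 km

In SI units: v = 17600 m/s.
d^0.79 = 136^0.79 = 48.47
v^0.42 = 17600^0.42 = 60.69
g^-0.24 = 1.35^-0.24 = 0.9305
D = 1.26 × 48.47 × 60.69 × 0.9305 = 3449 m
   = 3.449 km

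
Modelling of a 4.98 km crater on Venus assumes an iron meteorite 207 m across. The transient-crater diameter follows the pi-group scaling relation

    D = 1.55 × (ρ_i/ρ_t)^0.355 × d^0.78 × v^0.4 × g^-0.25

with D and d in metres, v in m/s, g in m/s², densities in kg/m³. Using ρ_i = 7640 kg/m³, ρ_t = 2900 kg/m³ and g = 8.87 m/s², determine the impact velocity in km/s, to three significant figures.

Rearranging for v: v = [D / (1.55 · (7640/2900)^0.355 · 207^0.78 · 8.87^-0.25)]^(1/0.4).
D = 4980 m.
(7640/2900)^0.355 = 1.410
207^0.78 = 64.04
8.87^-0.25 = 0.5795
Denominator = 1.55 × 1.410 × 64.04 × 0.5795 = 81.11
D / 81.11 = 4980 / 81.11 = 61.40
v = 61.40^(1/0.4) = 61.40^2.5 = 29541 m/s

v ≈ 29.5 km/s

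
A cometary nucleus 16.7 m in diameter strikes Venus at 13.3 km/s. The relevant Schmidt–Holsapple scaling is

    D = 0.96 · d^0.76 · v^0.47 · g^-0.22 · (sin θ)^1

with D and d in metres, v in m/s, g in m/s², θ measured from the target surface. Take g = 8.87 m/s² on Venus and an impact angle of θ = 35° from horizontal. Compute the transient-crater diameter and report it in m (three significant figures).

In SI units: v = 13300 m/s.
d^0.76 = 16.7^0.76 = 8.497
v^0.47 = 13300^0.47 = 86.74
g^-0.22 = 8.87^-0.22 = 0.6187
(sin 35°)^1 = 0.5736^1 = 0.5736
D = 0.96 × 8.497 × 86.74 × 0.6187 × 0.5736 = 251.1 m

D ≈ 251 m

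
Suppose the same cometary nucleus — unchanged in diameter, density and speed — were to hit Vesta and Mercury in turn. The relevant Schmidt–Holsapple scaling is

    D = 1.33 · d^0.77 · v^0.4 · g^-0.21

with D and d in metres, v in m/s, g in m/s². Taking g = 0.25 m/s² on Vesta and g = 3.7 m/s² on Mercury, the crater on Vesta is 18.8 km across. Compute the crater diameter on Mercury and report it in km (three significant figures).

D ≈ 10.7 km

All impactor-dependent factors cancel in the ratio, leaving D_Mercury/D_Vesta = (g_Mercury/g_Vesta)^-0.21.
(3.7/0.25)^-0.21 = 14.80^-0.21 = 0.5679
D_Mercury = 0.5679 × 18.8 km = 10.7 km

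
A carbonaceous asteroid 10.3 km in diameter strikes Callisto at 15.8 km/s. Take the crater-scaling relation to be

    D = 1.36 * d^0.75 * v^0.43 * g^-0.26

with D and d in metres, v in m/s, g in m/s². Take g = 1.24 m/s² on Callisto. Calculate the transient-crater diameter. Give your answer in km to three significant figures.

D ≈ 84.0 km

In SI units: d = 10300 m, v = 15800 m/s.
d^0.75 = 10300^0.75 = 1022
v^0.43 = 15800^0.43 = 63.89
g^-0.26 = 1.24^-0.26 = 0.9456
D = 1.36 × 1022 × 63.89 × 0.9456 = 83971 m
   = 83.97 km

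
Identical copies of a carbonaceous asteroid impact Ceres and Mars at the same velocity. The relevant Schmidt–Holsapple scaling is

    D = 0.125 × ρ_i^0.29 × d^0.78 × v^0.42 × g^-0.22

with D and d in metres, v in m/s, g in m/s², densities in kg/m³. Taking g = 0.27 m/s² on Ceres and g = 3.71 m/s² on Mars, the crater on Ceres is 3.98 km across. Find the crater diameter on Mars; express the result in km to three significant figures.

All impactor-dependent factors cancel in the ratio, leaving D_Mars/D_Ceres = (g_Mars/g_Ceres)^-0.22.
(3.71/0.27)^-0.22 = 13.74^-0.22 = 0.5619
D_Mars = 0.5619 × 3.98 km = 2.24 km

D ≈ 2.24 km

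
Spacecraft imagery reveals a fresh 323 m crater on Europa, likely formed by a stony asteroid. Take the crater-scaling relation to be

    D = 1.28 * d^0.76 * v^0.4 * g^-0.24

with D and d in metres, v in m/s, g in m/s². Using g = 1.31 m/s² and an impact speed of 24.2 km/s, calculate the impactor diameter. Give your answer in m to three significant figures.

Rearranging for d: d = [D / (1.28 · 24200^0.4 · 1.31^-0.24)]^(1/0.76).
24200^0.4 = 56.69
1.31^-0.24 = 0.9372
Denominator = 1.28 × 56.69 × 0.9372 = 68.01
D / 68.01 = 323 / 68.01 = 4.749
d = 4.749^(1/0.76) = 4.749^1.3158 = 7.767 m

d ≈ 7.77 m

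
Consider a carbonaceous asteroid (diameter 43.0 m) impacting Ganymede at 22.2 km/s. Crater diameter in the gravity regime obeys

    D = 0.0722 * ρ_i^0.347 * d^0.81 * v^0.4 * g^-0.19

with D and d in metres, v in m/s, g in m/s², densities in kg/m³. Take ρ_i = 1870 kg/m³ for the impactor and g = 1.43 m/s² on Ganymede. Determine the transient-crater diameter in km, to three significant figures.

In SI units: v = 22200 m/s.
ρ_i^0.347 = 1870^0.347 = 13.66
d^0.81 = 43^0.81 = 21.04
v^0.4 = 22200^0.4 = 54.77
g^-0.19 = 1.43^-0.19 = 0.9343
D = 0.0722 × 13.66 × 21.04 × 54.77 × 0.9343 = 1062 m
   = 1.062 km

D ≈ 1.06 km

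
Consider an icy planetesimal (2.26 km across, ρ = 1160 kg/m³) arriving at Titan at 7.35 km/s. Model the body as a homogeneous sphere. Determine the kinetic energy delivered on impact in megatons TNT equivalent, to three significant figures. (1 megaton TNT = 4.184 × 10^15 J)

d = 2260 m; v = 7350 m/s.
Mass m = (π/6) ρ d³ = (π/6) × 1160 × (2260)³ = 7.011 × 10^12 kg
E = ½ m v² = 0.5 × 7.011 × 10^12 × (7350)² = 1.894 × 10^20 J
   = 1.894 × 10^20 / 4.184×10^15 = 45268 Mt

E ≈ 45300 Mt TNT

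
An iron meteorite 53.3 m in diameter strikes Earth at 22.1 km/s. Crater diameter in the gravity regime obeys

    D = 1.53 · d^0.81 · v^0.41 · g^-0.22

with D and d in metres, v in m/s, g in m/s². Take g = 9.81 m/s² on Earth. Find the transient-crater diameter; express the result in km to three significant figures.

D ≈ 1.40 km

In SI units: v = 22100 m/s.
d^0.81 = 53.3^0.81 = 25.04
v^0.41 = 22100^0.41 = 60.42
g^-0.22 = 9.81^-0.22 = 0.6051
D = 1.53 × 25.04 × 60.42 × 0.6051 = 1401 m
   = 1.401 km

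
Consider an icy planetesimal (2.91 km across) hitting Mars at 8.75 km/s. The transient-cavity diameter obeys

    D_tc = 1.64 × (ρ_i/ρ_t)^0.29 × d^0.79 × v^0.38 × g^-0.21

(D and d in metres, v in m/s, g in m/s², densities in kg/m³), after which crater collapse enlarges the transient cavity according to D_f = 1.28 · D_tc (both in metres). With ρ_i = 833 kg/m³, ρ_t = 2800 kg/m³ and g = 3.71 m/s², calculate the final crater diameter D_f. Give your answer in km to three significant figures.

In SI: d = 2910 m, v = 8750 m/s.
(ρ_i/ρ_t)^0.29 = (833/2800)^0.29 = 0.7036
d^0.79 = 2910^0.79 = 545.1
v^0.38 = 8750^0.38 = 31.47
g^-0.21 = 3.71^-0.21 = 0.7593
D_tc = 1.64 × 0.7036 × 545.1 × 31.47 × 0.7593 = 15030 m
D_f = 1.28 × 15030 = 19238 m
     = 19.24 km

D_f ≈ 19.2 km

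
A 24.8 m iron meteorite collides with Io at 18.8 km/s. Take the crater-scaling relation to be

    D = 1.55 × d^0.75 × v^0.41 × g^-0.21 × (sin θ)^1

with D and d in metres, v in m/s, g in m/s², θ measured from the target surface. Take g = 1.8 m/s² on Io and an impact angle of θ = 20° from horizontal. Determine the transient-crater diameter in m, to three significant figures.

D ≈ 294 m

In SI units: v = 18800 m/s.
d^0.75 = 24.8^0.75 = 11.11
v^0.41 = 18800^0.41 = 56.55
g^-0.21 = 1.8^-0.21 = 0.8839
(sin 20°)^1 = 0.3420^1 = 0.3420
D = 1.55 × 11.11 × 56.55 × 0.8839 × 0.3420 = 294.4 m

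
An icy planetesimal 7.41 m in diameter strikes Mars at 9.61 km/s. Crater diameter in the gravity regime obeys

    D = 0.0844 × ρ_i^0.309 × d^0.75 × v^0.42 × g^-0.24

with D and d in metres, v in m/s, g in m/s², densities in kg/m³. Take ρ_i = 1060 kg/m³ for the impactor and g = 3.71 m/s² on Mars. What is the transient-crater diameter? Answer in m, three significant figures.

In SI units: v = 9610 m/s.
ρ_i^0.309 = 1060^0.309 = 8.606
d^0.75 = 7.41^0.75 = 4.491
v^0.42 = 9610^0.42 = 47.07
g^-0.24 = 3.71^-0.24 = 0.7300
D = 0.0844 × 8.606 × 4.491 × 47.07 × 0.7300 = 112.1 m

D ≈ 112 m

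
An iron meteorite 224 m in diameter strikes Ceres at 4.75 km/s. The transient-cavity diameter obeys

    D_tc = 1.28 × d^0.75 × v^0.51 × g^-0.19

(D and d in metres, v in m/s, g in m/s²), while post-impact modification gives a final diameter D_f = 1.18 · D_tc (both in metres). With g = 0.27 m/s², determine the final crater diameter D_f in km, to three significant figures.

v = 4750 m/s.
d^0.75 = 224^0.75 = 57.90
v^0.51 = 4750^0.51 = 75.01
g^-0.19 = 0.27^-0.19 = 1.282
D_tc = 1.28 × 57.90 × 75.01 × 1.282 = 7127 m
D_f = 1.18 × 7127 = 8410 m
     = 8.410 km

D_f ≈ 8.41 km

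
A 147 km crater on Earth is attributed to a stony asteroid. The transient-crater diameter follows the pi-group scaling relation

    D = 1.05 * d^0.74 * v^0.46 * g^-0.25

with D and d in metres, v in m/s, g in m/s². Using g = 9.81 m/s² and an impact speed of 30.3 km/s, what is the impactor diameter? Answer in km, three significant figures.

d ≈ 31.9 km

Rearranging for d: d = [D / (1.05 · 30300^0.46 · 9.81^-0.25)]^(1/0.74).
D = 147000 m.
30300^0.46 = 115.2
9.81^-0.25 = 0.5650
Denominator = 1.05 × 115.2 × 0.5650 = 68.34
D / 68.34 = 147000 / 68.34 = 2151
d = 2151^(1/0.74) = 2151^1.3514 = 31896 m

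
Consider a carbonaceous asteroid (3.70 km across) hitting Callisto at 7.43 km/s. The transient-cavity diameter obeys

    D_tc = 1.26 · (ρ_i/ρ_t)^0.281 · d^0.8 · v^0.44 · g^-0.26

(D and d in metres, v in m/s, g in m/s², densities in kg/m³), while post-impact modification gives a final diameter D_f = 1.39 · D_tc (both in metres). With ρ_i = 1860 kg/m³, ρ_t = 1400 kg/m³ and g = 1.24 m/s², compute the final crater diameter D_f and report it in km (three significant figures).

In SI: d = 3700 m, v = 7430 m/s.
(ρ_i/ρ_t)^0.281 = (1860/1400)^0.281 = 1.083
d^0.8 = 3700^0.8 = 715.4
v^0.44 = 7430^0.44 = 50.49
g^-0.26 = 1.24^-0.26 = 0.9456
D_tc = 1.26 × 1.083 × 715.4 × 50.49 × 0.9456 = 46610 m
D_f = 1.39 × 46610 = 64788 m
     = 64.79 km

D_f ≈ 64.8 km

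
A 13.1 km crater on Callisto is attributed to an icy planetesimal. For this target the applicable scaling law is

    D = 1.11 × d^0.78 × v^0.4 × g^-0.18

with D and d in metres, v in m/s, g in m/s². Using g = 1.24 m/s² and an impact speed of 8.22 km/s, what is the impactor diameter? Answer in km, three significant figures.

Rearranging for d: d = [D / (1.11 · 8220^0.4 · 1.24^-0.18)]^(1/0.78).
D = 13100 m.
8220^0.4 = 36.81
1.24^-0.18 = 0.9620
Denominator = 1.11 × 36.81 × 0.9620 = 39.31
D / 39.31 = 13100 / 39.31 = 333.2
d = 333.2^(1/0.78) = 333.2^1.2821 = 1715 m

d ≈ 1.72 km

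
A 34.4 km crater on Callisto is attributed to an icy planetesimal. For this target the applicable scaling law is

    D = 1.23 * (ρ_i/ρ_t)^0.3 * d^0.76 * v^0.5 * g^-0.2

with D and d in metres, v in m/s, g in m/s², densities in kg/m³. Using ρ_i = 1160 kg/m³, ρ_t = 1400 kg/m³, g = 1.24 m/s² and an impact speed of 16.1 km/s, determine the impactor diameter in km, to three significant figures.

d ≈ 1.38 km

Rearranging for d: d = [D / (1.23 · (1160/1400)^0.3 · 16100^0.5 · 1.24^-0.2)]^(1/0.76).
D = 34400 m.
(1160/1400)^0.3 = 0.9451
16100^0.5 = 126.9
1.24^-0.2 = 0.9579
Denominator = 1.23 × 0.9451 × 126.9 × 0.9579 = 141.3
D / 141.3 = 34400 / 141.3 = 243.5
d = 243.5^(1/0.76) = 243.5^1.3158 = 1381 m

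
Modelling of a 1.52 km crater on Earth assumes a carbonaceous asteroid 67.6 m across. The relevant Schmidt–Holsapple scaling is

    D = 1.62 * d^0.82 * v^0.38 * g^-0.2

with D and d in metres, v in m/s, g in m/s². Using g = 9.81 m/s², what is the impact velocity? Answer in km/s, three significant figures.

Rearranging for v: v = [D / (1.62 · 67.6^0.82 · 9.81^-0.2)]^(1/0.38).
D = 1520 m.
67.6^0.82 = 31.66
9.81^-0.2 = 0.6334
Denominator = 1.62 × 31.66 × 0.6334 = 32.49
D / 32.49 = 1520 / 32.49 = 46.78
v = 46.78^(1/0.38) = 46.78^2.6316 = 24827 m/s

v ≈ 24.8 km/s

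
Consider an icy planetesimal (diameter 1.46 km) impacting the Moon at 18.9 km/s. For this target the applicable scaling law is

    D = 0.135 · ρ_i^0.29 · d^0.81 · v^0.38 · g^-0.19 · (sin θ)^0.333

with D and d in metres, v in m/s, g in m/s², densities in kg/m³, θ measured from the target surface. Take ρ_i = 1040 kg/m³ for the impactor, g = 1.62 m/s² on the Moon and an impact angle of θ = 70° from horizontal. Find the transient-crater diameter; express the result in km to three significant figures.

D ≈ 14.0 km

In SI units: d = 1460 m, v = 18900 m/s.
ρ_i^0.29 = 1040^0.29 = 7.498
d^0.81 = 1460^0.81 = 365.7
v^0.38 = 18900^0.38 = 42.18
g^-0.19 = 1.62^-0.19 = 0.9124
(sin 70°)^0.333 = 0.9397^0.333 = 0.9795
D = 0.135 × 7.498 × 365.7 × 42.18 × 0.9124 × 0.9795 = 13954 m
   = 13.95 km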